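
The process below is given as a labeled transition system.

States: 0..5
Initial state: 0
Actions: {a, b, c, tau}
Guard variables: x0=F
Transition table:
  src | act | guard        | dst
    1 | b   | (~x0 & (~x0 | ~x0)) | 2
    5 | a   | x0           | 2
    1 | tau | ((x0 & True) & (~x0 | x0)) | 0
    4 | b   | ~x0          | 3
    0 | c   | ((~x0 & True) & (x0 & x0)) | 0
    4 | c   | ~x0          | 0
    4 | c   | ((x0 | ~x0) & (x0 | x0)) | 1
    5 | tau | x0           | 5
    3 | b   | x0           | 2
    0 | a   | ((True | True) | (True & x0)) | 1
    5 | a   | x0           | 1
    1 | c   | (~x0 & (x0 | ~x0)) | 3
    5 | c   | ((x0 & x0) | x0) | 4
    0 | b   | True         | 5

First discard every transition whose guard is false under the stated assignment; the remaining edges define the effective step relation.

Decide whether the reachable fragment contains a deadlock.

R = {0,1,2,3,5}
  0: a→1  b→5  [deg 2]
  1: b→2  c→3  [deg 2]
  2: ∅  [STUCK]
  3: ∅  [STUCK]
  5: ∅  [STUCK]
witness 2: a·b

Answer: DEADLOCK at state 2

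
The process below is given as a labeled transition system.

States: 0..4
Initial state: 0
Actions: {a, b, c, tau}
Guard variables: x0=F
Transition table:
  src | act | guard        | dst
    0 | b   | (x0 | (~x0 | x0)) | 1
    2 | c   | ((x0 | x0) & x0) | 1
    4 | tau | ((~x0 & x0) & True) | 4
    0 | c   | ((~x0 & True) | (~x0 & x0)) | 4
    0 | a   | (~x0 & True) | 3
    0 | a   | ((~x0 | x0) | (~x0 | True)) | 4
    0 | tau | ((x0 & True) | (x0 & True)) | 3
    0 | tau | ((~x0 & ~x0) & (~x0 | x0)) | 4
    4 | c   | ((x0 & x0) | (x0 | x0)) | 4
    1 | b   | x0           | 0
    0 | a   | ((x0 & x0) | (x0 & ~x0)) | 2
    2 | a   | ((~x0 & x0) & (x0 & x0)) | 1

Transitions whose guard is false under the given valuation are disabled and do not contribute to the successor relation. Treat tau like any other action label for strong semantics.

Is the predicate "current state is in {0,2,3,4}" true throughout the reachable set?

Answer: INVARIANT VIOLATED at state 1

Working:
Allowed set {0,2,3,4}
Reachable = {0,1,3,4}
  0: ✓
  1: ✗ unsafe
  3: ✓
  4: ✓
counterexample path to 1: b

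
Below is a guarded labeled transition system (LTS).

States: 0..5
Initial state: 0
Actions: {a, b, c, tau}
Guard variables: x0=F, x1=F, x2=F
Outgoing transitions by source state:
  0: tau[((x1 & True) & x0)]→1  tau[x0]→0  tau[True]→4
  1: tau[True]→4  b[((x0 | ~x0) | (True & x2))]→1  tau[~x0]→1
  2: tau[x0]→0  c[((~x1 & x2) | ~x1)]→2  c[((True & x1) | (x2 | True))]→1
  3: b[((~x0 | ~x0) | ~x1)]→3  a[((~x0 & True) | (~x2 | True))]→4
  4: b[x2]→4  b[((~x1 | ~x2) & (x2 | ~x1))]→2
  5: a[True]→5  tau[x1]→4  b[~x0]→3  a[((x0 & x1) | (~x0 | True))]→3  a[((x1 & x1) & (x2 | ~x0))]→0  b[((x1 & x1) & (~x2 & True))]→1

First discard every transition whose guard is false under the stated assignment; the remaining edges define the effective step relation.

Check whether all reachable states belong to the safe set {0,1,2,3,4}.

Allowed set {0,1,2,3,4}
Reachable = {0,1,2,4}
  0: safe
  1: safe
  2: safe
  4: safe

Answer: INVARIANT HOLDS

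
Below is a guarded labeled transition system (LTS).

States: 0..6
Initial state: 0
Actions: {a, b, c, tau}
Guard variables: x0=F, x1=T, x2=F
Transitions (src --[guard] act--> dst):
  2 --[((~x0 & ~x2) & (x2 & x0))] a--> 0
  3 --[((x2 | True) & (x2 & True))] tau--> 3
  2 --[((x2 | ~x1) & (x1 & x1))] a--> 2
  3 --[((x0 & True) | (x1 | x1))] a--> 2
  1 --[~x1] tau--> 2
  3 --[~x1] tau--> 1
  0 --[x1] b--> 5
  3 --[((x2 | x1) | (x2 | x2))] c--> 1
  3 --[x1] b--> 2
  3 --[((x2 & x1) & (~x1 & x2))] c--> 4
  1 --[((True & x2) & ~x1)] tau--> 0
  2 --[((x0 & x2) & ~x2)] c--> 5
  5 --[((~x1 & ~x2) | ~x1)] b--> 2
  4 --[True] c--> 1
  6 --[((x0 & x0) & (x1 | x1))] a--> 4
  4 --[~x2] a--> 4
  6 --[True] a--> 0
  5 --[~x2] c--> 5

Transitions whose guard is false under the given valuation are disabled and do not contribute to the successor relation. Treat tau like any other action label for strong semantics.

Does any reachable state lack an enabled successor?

Reachable = {0,5}
  0: b→5  [deg 1]
  5: c→5  [deg 1]

Answer: DEADLOCK-FREE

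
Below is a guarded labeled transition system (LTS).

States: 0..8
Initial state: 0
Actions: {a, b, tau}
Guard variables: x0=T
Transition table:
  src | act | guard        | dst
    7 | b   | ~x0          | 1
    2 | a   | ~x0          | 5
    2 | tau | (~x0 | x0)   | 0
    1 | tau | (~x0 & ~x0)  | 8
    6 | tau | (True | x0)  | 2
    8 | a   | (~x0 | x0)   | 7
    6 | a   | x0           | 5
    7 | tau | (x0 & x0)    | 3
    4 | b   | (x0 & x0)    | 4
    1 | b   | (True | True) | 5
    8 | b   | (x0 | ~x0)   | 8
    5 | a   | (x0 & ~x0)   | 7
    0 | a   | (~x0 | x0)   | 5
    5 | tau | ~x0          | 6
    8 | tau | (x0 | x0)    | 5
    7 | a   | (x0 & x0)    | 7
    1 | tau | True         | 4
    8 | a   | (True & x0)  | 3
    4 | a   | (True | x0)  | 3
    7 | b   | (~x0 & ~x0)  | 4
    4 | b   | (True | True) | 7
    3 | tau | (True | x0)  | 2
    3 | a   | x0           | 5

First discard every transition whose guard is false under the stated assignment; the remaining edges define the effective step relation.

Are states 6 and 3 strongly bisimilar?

Answer: BISIMILAR

Trace:
Compute ~ classes (split until stable):
  P[0] = {{0,1,2,3,4,5,6,7,8}}
  P[1] = {{0},{1},{2},{3,6,7},{4},{5},{8}}
  P[2] = {{0},{1},{2},{3,6},{4},{5},{7},{8}}
stable after 3 split(s): 8 block(s)
6∈{3,6}, 3∈{3,6}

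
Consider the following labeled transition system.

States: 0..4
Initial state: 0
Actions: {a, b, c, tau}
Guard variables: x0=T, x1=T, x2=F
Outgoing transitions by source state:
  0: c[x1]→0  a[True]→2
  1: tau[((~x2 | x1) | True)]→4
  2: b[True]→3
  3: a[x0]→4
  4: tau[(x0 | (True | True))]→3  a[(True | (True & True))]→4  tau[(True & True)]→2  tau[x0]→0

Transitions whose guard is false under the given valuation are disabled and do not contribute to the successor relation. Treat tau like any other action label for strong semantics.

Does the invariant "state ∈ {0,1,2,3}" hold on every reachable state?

Safe = {0,1,2,3}
Reachable = {0,2,3,4}
  0: safe
  2: safe
  3: safe
  4: outside
witness against invariant: a·b·a → 4

Answer: INVARIANT VIOLATED at state 4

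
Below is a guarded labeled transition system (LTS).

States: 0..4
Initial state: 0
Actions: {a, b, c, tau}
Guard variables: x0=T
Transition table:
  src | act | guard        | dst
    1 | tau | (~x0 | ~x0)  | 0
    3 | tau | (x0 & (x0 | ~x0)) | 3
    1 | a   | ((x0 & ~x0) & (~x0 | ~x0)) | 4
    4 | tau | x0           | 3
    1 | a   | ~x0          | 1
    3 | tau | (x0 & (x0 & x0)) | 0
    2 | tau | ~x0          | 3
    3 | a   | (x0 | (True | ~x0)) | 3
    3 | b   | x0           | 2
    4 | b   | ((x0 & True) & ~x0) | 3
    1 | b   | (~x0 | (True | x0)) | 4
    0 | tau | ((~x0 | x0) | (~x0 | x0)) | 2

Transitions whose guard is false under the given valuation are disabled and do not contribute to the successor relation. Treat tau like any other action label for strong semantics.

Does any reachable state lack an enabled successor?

Answer: DEADLOCK at state 2

Trace:
Reach set: {0,2}
  0: tau→2  [deg 1]
  2: ∅  [STUCK]
trace reaching 2: tau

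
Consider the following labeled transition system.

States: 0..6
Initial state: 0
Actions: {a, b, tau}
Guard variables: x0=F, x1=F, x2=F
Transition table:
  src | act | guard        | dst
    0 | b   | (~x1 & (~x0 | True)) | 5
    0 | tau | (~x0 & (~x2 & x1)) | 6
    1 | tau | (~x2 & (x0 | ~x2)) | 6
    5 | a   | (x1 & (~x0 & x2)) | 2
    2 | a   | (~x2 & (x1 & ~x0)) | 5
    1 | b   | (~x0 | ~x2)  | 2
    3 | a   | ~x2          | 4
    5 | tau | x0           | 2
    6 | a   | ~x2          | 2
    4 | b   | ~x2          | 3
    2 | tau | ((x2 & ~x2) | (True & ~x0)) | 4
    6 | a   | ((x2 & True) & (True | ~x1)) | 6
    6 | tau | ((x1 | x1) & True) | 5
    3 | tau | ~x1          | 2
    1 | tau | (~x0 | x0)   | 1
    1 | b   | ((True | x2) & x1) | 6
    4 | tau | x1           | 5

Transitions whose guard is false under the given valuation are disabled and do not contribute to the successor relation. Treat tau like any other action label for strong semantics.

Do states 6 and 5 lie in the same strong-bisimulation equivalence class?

Answer: NOT BISIMILAR

Analysis:
Bisimulation quotient by refinement:
  π0 = {{0,1,2,3,4,5,6}}
  π1 = {{0,4},{1},{2},{3},{5},{6}}
  π2 = {{0},{1},{2},{3},{4},{5},{6}}
Fixed point at round 3; 7 class(es).
6∈{6}, 5∈{5}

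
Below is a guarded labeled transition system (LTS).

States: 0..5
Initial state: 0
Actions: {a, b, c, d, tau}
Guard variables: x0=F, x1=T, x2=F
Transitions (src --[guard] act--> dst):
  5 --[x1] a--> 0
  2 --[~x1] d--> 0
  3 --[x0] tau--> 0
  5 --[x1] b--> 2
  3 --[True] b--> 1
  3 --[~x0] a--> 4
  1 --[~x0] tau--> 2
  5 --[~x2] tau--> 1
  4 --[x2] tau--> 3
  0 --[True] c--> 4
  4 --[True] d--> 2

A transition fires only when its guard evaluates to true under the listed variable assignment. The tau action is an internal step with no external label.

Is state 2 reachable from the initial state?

After dropping false guards: 8 live edges.
L0 = {0}
L1 = {4}  total {0,4}
L2 = {2}  total {0,2,4}
R = {0,2,4}
Path to 2: c·d

Answer: REACHABLE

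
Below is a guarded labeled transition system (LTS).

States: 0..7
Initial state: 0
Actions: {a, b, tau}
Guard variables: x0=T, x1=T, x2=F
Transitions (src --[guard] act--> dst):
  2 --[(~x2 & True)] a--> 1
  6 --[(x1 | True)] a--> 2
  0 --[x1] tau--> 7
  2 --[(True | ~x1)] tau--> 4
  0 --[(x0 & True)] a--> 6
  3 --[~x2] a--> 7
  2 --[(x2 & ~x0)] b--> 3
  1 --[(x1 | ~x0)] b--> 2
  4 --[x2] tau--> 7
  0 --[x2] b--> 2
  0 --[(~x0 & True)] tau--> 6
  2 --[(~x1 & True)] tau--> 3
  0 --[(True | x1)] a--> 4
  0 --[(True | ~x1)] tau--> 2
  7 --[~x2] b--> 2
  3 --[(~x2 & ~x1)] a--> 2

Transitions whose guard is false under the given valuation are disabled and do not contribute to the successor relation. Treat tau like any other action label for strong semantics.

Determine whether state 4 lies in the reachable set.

Answer: REACHABLE

Analysis:
Guard filter leaves 10 enabled edge(s).
depth 0: {0}
depth 1: {2,4,6,7}  cumulative {0,2,4,6,7}
depth 2: {1}  cumulative {0,1,2,4,6,7}
Reachable = {0,1,2,4,6,7}
Path to 4: a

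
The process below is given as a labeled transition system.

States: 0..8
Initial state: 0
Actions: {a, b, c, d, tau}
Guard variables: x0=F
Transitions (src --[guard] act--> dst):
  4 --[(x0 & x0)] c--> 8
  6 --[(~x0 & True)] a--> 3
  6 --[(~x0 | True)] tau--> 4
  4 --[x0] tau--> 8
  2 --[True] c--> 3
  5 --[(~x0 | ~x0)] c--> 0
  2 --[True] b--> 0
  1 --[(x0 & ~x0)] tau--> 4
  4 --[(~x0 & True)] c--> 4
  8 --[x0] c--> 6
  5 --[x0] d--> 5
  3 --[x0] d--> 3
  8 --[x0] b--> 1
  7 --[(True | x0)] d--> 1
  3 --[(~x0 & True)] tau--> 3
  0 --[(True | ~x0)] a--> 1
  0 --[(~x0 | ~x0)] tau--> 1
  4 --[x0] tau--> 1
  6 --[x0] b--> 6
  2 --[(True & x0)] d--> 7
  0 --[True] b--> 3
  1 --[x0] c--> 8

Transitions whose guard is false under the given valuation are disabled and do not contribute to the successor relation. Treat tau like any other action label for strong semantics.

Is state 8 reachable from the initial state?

Answer: UNREACHABLE

Trace:
11 transition(s) survive guard evaluation.
Layer 0: {0}
Layer 1: {1,3}  total {0,1,3}
R = {0,1,3}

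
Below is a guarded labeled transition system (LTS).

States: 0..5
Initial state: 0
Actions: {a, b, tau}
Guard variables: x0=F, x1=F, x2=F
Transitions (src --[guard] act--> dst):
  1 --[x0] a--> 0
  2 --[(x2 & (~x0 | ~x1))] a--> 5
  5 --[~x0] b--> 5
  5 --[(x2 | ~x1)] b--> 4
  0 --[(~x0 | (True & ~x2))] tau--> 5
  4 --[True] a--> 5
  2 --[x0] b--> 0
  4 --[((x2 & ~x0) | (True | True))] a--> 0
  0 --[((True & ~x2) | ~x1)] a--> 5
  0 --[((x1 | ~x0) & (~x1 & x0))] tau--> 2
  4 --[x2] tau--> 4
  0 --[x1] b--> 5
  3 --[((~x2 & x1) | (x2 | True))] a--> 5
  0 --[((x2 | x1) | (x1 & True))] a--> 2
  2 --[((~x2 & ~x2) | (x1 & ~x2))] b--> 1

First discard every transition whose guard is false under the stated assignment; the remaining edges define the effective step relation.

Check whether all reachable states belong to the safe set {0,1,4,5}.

Allowed set {0,1,4,5}
Reach set: {0,4,5}
  0: ✓
  4: ✓
  5: ✓

Answer: INVARIANT HOLDS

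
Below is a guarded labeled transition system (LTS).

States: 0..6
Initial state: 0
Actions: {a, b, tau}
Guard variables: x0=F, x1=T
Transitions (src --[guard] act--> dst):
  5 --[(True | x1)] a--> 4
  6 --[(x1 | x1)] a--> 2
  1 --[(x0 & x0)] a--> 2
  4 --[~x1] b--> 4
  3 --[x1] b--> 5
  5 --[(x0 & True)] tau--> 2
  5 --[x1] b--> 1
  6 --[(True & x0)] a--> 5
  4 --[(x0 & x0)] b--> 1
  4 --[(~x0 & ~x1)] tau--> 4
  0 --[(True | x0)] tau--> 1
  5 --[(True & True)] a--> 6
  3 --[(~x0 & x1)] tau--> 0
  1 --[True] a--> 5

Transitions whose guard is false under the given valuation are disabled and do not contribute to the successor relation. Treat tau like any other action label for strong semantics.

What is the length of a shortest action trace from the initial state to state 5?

Answer: 2

Analysis:
Layered search for 5:
  L0 = {0}
  L1 = {1}
  L2 = {5}
5 enters at depth 2; path tau·a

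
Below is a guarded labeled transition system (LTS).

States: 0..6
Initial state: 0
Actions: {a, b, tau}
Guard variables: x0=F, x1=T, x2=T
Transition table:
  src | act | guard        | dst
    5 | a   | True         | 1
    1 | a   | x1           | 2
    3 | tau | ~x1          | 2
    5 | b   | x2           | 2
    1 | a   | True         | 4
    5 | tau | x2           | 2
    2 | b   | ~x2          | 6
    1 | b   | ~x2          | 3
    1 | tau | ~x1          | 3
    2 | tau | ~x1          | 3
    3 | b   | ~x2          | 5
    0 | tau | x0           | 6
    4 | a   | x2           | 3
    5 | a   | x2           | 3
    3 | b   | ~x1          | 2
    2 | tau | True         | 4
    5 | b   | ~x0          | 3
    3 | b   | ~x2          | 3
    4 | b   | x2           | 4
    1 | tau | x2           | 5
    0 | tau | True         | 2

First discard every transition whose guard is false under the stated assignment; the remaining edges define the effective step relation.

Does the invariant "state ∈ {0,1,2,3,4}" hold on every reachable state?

Answer: INVARIANT HOLDS

Working:
Inv-set: {0,1,2,3,4}
Reach set: {0,2,3,4}
  0: ✓
  2: ✓
  3: ✓
  4: ✓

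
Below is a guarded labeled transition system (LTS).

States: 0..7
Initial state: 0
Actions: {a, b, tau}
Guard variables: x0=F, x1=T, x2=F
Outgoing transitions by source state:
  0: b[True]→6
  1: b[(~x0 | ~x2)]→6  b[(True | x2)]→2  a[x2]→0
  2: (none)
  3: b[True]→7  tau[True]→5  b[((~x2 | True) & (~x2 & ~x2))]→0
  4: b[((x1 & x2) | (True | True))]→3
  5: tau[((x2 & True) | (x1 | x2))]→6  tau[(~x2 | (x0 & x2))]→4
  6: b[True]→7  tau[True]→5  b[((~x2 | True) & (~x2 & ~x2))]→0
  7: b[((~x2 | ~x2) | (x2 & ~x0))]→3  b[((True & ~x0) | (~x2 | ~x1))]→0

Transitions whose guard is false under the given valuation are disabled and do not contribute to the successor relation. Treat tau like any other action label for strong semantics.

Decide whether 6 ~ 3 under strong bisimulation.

Answer: BISIMILAR

Analysis:
Refine partition for ~:
  round 0: {{0,1,2,3,4,5,6,7}}
  round 1: {{0,1,4,7},{2},{3,6},{5}}
  round 2: {{0,4},{1},{2},{3,6},{5},{7}}
6 equivalence class(es) (converged in 3)
class of 6: {3,6}; class of 3: {3,6}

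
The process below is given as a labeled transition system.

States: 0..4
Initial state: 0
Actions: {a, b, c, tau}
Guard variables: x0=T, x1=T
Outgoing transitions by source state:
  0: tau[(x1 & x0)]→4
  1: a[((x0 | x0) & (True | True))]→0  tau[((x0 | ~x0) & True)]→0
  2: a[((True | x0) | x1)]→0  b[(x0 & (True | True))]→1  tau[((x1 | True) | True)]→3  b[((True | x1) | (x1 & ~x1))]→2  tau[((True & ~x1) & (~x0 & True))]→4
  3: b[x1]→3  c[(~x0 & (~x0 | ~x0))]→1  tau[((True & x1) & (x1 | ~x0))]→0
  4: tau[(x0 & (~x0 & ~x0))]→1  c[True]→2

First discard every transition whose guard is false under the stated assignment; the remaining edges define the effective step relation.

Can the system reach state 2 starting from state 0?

Answer: REACHABLE

Trace:
Guard filter leaves 10 enabled edge(s).
Layer 0: {0}
Layer 1: {4}  cumulative {0,4}
Layer 2: {2}  cumulative {0,2,4}
Layer 3: {1,3}  cumulative {0,1,2,3,4}
Reachable = {0,1,2,3,4}
trace reaching 2: tau·c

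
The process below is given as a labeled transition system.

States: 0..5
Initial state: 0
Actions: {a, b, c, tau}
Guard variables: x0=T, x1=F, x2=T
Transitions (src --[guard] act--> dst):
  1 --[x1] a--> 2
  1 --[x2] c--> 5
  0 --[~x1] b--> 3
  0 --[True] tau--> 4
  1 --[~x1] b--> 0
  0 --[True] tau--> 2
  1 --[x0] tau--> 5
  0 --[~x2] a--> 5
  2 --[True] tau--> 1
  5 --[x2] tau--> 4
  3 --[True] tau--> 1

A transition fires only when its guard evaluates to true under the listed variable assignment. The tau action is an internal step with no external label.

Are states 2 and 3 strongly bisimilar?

Answer: BISIMILAR

Working:
Refine partition for ~:
  P[0] = {{0,1,2,3,4,5}}
  P[1] = {{0},{1},{2,3,5},{4}}
  P[2] = {{0},{1},{2,3},{4},{5}}
5 equivalence class(es) (converged in 3)
class of 2: {2,3}; class of 3: {2,3}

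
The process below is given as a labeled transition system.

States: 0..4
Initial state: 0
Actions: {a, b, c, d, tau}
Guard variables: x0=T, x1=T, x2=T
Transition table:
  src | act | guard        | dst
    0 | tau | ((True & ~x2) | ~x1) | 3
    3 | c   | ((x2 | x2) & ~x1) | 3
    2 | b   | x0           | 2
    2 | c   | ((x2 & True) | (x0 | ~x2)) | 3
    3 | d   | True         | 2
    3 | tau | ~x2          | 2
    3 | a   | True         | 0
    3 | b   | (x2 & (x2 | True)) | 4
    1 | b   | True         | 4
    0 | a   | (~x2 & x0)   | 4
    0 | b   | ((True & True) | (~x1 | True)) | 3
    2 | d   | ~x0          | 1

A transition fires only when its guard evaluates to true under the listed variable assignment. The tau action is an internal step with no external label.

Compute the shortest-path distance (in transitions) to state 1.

BFS to 1:
  depth 0: {0}
  depth 1: {3}
  depth 2: {2,4}
1 never appears.

Answer: UNREACHABLE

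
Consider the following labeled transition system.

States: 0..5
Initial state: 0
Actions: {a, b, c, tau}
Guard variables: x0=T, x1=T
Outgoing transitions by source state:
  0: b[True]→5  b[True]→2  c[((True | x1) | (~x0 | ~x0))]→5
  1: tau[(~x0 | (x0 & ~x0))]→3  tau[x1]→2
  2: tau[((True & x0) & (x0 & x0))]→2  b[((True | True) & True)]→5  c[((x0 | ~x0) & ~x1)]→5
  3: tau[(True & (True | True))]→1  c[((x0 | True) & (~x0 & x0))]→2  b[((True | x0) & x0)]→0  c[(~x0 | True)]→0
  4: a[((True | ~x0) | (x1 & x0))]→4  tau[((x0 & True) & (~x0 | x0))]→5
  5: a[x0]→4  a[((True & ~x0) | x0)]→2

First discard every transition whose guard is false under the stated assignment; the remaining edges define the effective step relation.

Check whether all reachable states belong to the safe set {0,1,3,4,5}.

Answer: INVARIANT VIOLATED at state 2

Working:
Inv-set: {0,1,3,4,5}
R = {0,2,4,5}
  0: safe
  2: outside
  4: safe
  5: safe
reach 2 via b — violates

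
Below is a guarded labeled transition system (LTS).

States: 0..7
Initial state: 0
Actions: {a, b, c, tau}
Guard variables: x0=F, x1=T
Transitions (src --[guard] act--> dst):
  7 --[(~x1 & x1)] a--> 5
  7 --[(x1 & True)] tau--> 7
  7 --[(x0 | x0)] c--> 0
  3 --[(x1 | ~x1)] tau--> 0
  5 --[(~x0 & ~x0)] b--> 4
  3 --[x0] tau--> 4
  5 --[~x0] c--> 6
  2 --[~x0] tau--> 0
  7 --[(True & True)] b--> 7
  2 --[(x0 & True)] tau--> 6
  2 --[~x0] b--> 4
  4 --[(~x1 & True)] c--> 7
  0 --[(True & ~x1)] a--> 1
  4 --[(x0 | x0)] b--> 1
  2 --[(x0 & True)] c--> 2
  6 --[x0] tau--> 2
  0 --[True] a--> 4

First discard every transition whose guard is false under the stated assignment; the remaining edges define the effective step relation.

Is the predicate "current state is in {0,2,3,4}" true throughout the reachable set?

Inv-set: {0,2,3,4}
R = {0,4}
  0: ok
  4: ok

Answer: INVARIANT HOLDS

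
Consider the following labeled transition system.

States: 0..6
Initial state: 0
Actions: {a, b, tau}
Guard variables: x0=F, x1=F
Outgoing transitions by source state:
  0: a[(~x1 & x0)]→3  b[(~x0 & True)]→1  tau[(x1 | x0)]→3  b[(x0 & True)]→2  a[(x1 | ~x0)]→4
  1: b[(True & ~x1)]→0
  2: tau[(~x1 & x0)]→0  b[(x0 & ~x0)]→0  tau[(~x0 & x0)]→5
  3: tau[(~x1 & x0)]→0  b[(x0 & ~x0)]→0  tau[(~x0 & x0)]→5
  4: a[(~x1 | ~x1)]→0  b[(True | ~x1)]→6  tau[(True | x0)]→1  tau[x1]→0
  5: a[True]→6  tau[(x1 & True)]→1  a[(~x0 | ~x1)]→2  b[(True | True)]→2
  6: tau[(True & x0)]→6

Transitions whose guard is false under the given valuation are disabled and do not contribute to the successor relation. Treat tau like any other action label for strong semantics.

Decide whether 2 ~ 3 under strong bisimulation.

Compute ~ classes (split until stable):
  round 0: {{0,1,2,3,4,5,6}}
  round 1: {{0,5},{1},{2,3,6},{4}}
  round 2: {{0},{1},{2,3,6},{4},{5}}
stable after 3 split(s): 5 block(s)
class of 2: {2,3,6}; class of 3: {2,3,6}

Answer: BISIMILAR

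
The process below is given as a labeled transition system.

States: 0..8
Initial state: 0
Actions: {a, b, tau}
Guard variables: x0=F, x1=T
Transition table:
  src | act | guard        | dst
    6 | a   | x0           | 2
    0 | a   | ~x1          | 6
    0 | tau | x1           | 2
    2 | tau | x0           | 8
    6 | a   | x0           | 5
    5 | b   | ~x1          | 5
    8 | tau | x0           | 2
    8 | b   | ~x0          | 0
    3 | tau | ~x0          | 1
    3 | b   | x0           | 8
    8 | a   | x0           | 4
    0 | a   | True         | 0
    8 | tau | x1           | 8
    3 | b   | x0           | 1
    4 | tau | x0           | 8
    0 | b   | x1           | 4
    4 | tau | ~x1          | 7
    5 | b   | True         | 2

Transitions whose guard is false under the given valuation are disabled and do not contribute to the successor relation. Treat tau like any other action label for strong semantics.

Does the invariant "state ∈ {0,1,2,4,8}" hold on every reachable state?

Inv-set: {0,1,2,4,8}
R = {0,2,4}
  0: ok
  2: ok
  4: ok

Answer: INVARIANT HOLDS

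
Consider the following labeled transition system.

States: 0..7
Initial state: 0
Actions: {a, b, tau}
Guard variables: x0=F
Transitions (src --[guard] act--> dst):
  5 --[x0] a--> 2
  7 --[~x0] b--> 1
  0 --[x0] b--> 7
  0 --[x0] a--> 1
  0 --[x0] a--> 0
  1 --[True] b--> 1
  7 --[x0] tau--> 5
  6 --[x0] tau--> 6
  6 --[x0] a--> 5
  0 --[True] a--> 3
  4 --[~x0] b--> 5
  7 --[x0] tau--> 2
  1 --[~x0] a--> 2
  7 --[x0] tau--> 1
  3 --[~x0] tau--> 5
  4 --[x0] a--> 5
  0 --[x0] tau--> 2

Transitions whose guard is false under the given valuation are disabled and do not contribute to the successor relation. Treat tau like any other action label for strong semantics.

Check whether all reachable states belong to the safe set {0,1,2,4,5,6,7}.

Inv-set: {0,1,2,4,5,6,7}
Reach set: {0,3,5}
  0: ok
  3: VIOLATES
  5: ok
witness against invariant: a → 3

Answer: INVARIANT VIOLATED at state 3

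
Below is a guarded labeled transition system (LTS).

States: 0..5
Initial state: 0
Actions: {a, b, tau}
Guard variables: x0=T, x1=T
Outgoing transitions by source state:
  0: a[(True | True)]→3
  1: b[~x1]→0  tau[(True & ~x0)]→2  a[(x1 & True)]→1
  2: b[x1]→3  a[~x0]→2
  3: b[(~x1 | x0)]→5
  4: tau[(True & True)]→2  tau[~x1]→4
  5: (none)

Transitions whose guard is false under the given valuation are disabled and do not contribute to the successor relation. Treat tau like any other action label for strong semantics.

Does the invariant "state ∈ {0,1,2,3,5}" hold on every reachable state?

Answer: INVARIANT HOLDS

Trace:
Inv-set: {0,1,2,3,5}
Reach set: {0,3,5}
  0: ok
  3: ok
  5: ok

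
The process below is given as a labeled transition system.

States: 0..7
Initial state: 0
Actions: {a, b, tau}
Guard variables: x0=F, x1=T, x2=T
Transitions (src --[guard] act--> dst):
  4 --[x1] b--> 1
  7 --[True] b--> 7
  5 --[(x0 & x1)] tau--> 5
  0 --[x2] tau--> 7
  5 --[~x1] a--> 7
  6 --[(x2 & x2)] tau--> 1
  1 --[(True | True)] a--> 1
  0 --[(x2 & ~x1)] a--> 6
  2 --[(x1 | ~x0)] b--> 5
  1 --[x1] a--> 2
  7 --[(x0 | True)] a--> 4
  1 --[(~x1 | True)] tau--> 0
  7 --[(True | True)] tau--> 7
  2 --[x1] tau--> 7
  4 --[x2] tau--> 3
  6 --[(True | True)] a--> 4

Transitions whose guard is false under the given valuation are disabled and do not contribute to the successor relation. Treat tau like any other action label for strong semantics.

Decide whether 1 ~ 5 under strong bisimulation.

Answer: NOT BISIMILAR

Analysis:
Bisimulation quotient by refinement:
  P[0] = {{0,1,2,3,4,5,6,7}}
  P[1] = {{0},{1,6},{2,4},{3,5},{7}}
  P[2] = {{0},{1},{2},{3,5},{4},{6},{7}}
Fixed point at round 3; 7 class(es).
[1]={1}  [5]={3,5}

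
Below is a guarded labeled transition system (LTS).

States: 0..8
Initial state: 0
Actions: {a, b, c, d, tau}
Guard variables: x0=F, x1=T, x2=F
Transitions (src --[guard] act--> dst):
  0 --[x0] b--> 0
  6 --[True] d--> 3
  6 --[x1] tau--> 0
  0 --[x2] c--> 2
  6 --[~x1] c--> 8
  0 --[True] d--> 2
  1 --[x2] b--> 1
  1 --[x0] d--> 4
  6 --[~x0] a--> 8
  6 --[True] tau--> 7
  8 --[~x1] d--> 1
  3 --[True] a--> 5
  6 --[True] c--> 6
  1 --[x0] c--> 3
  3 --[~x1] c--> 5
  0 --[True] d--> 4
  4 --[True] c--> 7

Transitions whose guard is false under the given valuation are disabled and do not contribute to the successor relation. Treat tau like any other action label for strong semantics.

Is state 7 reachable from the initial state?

Answer: REACHABLE

Working:
9 transition(s) survive guard evaluation.
Layer 0: {0}
Layer 1: {2,4}  total {0,2,4}
Layer 2: {7}  total {0,2,4,7}
Reach set: {0,2,4,7}
trace reaching 7: d·c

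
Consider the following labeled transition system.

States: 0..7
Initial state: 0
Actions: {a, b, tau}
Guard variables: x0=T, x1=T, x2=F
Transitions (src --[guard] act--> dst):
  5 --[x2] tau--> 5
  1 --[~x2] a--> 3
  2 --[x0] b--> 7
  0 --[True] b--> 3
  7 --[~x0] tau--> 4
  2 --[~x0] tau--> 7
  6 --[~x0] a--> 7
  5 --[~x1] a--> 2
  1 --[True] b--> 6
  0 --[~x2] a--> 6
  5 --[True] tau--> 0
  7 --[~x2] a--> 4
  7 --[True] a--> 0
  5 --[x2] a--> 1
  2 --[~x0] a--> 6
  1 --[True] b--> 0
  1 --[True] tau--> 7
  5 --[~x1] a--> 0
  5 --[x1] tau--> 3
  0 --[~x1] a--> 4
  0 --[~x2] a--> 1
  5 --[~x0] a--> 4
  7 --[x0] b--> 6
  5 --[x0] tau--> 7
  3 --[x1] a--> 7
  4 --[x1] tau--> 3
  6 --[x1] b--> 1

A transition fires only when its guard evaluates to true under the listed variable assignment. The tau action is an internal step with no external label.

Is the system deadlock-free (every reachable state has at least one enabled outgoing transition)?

Reach set: {0,1,3,4,6,7}
  0: a→1  a→6  b→3  [deg 3]
  1: a→3  b→0  b→6  tau→7  [deg 4]
  3: a→7  [deg 1]
  4: tau→3  [deg 1]
  6: b→1  [deg 1]
  7: a→0  a→4  b→6  [deg 3]

Answer: DEADLOCK-FREE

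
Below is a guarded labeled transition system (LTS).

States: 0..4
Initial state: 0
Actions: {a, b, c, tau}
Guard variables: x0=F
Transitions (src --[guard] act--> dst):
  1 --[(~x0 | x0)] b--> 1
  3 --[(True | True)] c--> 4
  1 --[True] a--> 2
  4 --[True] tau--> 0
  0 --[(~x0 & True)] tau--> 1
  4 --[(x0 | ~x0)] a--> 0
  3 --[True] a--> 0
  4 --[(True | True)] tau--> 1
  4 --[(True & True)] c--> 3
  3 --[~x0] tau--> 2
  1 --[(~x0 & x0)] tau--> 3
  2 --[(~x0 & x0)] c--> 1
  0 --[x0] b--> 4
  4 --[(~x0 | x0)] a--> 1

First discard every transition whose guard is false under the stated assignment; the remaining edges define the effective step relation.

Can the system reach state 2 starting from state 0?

Guard filter leaves 11 enabled edge(s).
depth 0: {0}
depth 1: {1}  total {0,1}
depth 2: {2}  total {0,1,2}
Reachable = {0,1,2}
witness 2: tau·a

Answer: REACHABLE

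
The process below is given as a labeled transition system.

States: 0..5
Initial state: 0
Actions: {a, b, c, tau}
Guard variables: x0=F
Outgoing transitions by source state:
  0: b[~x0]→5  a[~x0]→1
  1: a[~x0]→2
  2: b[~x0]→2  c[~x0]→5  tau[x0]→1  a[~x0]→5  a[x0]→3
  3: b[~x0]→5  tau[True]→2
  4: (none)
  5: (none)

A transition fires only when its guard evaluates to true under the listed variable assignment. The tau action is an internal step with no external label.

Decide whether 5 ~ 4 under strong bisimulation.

Answer: BISIMILAR

Trace:
Compute ~ classes (split until stable):
  P[0] = {{0,1,2,3,4,5}}
  P[1] = {{0},{1},{2},{3},{4,5}}
Fixed point at round 2; 5 class(es).
class of 5: {4,5}; class of 4: {4,5}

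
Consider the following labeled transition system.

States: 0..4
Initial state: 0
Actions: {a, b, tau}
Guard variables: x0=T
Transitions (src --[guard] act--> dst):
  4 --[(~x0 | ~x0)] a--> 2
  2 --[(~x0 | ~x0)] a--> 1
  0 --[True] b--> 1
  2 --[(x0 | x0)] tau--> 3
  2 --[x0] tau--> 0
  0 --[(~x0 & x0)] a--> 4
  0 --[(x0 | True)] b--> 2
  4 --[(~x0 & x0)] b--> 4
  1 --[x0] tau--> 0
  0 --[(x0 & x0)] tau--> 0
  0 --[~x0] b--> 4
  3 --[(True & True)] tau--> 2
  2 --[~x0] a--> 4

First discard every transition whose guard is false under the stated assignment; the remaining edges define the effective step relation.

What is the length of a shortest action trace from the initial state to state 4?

Answer: UNREACHABLE

Trace:
BFS to 4:
  Layer 0: {0}
  Layer 1: {1,2}
  Layer 2: {3}
4 never appears.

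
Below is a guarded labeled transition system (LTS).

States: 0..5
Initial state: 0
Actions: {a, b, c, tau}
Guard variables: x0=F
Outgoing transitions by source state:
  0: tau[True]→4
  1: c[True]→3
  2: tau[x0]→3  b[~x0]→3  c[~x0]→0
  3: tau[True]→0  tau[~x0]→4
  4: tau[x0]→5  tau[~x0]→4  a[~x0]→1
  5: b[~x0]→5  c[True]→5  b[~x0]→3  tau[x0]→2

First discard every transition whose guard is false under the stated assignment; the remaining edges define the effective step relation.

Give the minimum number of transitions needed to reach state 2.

Breadth-first toward 2:
  depth 0: {0}
  depth 1: {4}
  depth 2: {1}
  depth 3: {3}
2 never appears.

Answer: UNREACHABLE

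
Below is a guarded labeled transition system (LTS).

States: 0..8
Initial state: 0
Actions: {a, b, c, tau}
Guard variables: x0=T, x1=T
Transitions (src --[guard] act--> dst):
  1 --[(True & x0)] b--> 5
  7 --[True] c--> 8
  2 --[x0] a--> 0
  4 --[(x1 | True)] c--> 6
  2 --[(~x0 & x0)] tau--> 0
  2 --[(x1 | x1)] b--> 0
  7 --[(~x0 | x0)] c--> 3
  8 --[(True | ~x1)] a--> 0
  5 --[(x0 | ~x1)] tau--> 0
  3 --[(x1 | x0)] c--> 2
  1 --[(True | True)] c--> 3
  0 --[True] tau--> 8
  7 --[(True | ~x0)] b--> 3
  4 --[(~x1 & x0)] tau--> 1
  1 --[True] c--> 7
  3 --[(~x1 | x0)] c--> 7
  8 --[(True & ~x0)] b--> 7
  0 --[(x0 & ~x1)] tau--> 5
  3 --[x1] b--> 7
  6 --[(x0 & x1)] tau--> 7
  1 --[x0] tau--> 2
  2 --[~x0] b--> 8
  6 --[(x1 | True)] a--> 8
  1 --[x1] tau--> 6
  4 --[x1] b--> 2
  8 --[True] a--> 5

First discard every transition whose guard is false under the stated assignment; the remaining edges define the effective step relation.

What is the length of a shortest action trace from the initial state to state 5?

Breadth-first toward 5:
  Layer 0: {0}
  Layer 1: {8}
  Layer 2: {5}
depth(5)=2, e.g. tau·a

Answer: 2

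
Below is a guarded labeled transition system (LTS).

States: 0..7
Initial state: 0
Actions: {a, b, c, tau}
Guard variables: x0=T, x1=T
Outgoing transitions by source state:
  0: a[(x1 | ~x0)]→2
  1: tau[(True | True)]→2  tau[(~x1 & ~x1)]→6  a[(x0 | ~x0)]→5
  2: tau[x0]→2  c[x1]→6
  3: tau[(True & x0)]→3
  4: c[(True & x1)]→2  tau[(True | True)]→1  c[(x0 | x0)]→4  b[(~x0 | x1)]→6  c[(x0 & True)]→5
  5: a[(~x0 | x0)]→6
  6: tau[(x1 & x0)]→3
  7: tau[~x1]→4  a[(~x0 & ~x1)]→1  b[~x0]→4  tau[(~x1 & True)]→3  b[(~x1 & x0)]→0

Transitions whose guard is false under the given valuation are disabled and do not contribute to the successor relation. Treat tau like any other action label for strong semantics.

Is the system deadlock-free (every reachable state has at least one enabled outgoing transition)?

Answer: DEADLOCK-FREE

Trace:
R = {0,2,3,6}
  0: a→2  [1 exit(s)]
  2: c→6  tau→2  [2 exit(s)]
  3: tau→3  [1 exit(s)]
  6: tau→3  [1 exit(s)]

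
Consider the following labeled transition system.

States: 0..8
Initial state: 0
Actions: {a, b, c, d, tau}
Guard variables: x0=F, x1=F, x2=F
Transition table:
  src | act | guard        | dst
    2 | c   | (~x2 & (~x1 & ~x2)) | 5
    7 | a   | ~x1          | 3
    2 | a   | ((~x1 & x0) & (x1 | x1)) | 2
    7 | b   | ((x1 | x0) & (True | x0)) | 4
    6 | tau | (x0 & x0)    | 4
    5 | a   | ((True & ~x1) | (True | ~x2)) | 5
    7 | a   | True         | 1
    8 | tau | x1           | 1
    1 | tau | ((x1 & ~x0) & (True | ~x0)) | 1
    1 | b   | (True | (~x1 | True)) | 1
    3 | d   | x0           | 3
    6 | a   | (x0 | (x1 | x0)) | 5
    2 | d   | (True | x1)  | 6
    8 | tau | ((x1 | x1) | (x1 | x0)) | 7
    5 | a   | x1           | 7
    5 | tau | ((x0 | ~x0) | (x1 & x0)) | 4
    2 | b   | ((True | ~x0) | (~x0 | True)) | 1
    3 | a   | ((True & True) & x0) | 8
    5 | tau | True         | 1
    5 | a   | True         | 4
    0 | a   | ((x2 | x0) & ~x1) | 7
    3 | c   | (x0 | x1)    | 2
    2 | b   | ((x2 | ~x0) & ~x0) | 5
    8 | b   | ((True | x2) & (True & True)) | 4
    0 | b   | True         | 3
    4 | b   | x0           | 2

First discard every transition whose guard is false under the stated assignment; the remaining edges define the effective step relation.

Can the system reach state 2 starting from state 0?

13 transition(s) survive guard evaluation.
depth 0: {0}
depth 1: {3}  cumulative {0,3}
R = {0,3}

Answer: UNREACHABLE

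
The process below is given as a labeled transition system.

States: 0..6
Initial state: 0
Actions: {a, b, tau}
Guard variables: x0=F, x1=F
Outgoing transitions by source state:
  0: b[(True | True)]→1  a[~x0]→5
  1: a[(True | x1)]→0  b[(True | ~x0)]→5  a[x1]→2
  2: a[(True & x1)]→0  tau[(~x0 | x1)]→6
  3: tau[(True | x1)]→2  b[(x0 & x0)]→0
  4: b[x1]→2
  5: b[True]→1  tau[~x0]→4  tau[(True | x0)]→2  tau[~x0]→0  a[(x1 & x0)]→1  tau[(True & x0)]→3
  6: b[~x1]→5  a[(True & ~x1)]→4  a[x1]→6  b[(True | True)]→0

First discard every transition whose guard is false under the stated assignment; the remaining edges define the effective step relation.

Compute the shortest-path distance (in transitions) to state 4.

Breadth-first toward 4:
  L0 = {0}
  L1 = {1,5}
  L2 = {2,4}
4 enters at depth 2; path a·tau

Answer: 2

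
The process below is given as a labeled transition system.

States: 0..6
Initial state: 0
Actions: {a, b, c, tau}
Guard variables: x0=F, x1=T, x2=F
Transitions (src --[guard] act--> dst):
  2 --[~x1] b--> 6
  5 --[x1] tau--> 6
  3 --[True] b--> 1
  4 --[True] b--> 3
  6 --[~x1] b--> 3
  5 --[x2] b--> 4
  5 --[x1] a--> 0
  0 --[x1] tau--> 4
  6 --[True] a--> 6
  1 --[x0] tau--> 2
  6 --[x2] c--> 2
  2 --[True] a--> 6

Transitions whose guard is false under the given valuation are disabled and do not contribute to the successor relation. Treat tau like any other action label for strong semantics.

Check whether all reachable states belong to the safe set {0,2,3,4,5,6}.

Safe = {0,2,3,4,5,6}
Reachable = {0,1,3,4}
  0: safe
  1: outside
  3: safe
  4: safe
reach 1 via tau·b·b — violates

Answer: INVARIANT VIOLATED at state 1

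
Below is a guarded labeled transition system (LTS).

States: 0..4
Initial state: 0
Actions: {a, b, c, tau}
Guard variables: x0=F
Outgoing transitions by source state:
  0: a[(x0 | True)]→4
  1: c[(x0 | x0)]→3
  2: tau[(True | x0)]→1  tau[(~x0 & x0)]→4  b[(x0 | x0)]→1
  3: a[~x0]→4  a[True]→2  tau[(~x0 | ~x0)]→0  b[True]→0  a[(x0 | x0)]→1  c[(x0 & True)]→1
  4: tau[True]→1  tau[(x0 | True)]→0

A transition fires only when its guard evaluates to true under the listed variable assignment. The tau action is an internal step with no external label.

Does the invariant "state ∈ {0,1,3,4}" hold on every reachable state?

Allowed set {0,1,3,4}
Reachable = {0,1,4}
  0: ok
  1: ok
  4: ok

Answer: INVARIANT HOLDS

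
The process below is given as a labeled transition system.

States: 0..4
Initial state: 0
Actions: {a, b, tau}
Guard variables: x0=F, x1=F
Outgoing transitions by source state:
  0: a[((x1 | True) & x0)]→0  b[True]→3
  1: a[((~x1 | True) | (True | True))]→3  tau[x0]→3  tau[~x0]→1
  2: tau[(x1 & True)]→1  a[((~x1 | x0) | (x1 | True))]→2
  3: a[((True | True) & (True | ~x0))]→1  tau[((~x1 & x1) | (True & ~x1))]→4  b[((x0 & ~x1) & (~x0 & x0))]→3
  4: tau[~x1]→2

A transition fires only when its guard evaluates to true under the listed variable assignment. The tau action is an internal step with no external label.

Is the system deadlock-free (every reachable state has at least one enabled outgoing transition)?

Reachable = {0,1,2,3,4}
  0: b→3  [deg 1]
  1: a→3  tau→1  [deg 2]
  2: a→2  [deg 1]
  3: a→1  tau→4  [deg 2]
  4: tau→2  [deg 1]

Answer: DEADLOCK-FREE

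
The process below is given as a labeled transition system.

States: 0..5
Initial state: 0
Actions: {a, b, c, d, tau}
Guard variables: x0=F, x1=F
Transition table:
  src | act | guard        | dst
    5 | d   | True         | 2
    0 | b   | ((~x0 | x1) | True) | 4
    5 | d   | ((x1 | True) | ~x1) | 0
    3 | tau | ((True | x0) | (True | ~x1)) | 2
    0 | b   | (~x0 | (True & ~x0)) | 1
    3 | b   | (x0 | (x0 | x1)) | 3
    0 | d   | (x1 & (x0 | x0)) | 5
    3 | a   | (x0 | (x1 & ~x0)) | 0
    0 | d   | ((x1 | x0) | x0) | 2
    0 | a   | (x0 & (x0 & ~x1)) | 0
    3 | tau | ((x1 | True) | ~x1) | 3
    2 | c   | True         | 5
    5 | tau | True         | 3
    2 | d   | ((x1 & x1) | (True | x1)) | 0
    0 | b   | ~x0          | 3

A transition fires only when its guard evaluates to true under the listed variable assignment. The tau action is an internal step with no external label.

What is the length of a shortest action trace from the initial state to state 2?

Layered search for 2:
  Layer 0: {0}
  Layer 1: {1,3,4}
  Layer 2: {2}
depth(2)=2, e.g. b·tau

Answer: 2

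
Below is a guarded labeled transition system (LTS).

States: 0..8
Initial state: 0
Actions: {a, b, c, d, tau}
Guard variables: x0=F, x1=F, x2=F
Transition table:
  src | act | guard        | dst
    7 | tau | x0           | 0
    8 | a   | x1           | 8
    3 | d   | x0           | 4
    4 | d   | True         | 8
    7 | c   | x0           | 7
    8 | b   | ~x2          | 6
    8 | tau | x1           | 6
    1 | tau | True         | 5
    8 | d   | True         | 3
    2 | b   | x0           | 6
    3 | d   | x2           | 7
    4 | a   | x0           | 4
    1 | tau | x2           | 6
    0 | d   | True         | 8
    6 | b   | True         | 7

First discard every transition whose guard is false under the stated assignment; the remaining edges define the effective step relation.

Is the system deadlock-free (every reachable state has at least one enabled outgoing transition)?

Answer: DEADLOCK at state 3

Analysis:
R = {0,3,6,7,8}
  0: d→8  [deg 1]
  3: ∅  [STUCK]
  6: b→7  [deg 1]
  7: ∅  [STUCK]
  8: b→6  d→3  [deg 2]
witness 3: d·d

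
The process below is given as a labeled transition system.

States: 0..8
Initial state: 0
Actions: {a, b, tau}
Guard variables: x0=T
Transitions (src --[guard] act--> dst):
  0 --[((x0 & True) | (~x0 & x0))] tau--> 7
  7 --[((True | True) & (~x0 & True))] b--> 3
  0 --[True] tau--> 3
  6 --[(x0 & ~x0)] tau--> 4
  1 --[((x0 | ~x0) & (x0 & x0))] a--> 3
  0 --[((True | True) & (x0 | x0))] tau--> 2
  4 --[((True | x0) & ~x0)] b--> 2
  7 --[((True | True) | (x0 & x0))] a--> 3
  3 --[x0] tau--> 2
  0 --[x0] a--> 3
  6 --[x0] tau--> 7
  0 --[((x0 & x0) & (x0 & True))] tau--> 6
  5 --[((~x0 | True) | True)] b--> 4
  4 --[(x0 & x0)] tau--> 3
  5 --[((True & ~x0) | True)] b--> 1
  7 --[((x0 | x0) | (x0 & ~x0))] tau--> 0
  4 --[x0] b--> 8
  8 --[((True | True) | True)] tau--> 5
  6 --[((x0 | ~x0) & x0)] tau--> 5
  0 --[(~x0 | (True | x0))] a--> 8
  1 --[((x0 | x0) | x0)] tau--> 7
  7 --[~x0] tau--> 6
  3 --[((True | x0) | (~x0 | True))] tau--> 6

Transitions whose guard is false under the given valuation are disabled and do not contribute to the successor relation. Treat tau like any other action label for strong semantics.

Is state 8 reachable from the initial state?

Answer: REACHABLE

Working:
19 transition(s) survive guard evaluation.
Layer 0: {0}
Layer 1: {2,3,6,7,8}  cumulative {0,2,3,6,7,8}
Layer 2: {5}  cumulative {0,2,3,5,6,7,8}
Layer 3: {1,4}  cumulative {0,1,2,3,4,5,6,7,8}
Reachable = {0,1,2,3,4,5,6,7,8}
witness 8: a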